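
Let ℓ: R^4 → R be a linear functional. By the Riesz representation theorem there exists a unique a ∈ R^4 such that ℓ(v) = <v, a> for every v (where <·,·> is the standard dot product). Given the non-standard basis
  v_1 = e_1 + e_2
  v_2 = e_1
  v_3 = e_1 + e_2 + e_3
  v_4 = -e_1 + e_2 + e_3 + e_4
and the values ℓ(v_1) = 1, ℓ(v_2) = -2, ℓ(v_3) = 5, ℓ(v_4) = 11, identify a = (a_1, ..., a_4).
a = (-2, 3, 4, 2)

Write a = (a_1, ..., a_4) in the standard basis. For each basis vector v_i, ℓ(v_i) = <v_i, a> is a linear equation in the a_j's. Collect the n equations into a matrix system V a = ℓ, where row i of V is v_i (expressed in the standard basis). Since V is invertible (lower-triangular with 1s on the diagonal, up to permutation), solve by back-substitution:
  V =
[[1, 1, 0, 0],
 [1, 0, 0, 0],
 [1, 1, 1, 0],
 [-1, 1, 1, 1]]
  V a = (1, -2, 5, 11)
Solving gives a = (-2, 3, 4, 2).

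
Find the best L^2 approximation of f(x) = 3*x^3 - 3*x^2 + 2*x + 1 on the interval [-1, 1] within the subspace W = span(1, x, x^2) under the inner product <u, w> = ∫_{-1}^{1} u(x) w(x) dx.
g(x) = -3*x^2 + 19*x/5 + 1

The best approximation g ∈ W is the orthogonal projection of f onto W. Writing g = a_0 + a_1 x + a_2 x^2, the coefficients solve the normal equations G · a = b where
  G_{ij} = <φ_i, φ_j> and b_i = <f, φ_i>, with φ_0 = 1, φ_1 = x, φ_2 = x^2.
G =
  [2, 0, 2/3]
  [0, 2/3, 0]
  [2/3, 0, 2/5],
b = (0, 38/15, -8/15).
Solving gives a_0 = 1, a_1 = 19/5, a_2 = -3, so
  g(x) = -3*x^2 + 19*x/5 + 1.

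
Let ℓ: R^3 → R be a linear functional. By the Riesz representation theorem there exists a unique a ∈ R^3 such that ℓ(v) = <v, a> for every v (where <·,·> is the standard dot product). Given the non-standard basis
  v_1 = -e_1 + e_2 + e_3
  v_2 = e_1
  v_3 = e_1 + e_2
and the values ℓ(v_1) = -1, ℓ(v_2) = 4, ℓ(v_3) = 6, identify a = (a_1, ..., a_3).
a = (4, 2, 1)

Write a = (a_1, ..., a_3) in the standard basis. For each basis vector v_i, ℓ(v_i) = <v_i, a> is a linear equation in the a_j's. Collect the n equations into a matrix system V a = ℓ, where row i of V is v_i (expressed in the standard basis). Since V is invertible (lower-triangular with 1s on the diagonal, up to permutation), solve by back-substitution:
  V =
[[-1, 1, 1],
 [1, 0, 0],
 [1, 1, 0]]
  V a = (-1, 4, 6)
Solving gives a = (4, 2, 1).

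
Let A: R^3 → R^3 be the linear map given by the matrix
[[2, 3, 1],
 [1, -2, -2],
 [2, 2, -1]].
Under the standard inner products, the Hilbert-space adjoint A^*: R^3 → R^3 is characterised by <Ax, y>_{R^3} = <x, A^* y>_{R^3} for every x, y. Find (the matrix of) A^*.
A^* = A^T =
[[2, 1, 2],
 [3, -2, 2],
 [1, -2, -1]]

For real matrices with standard dot products, the defining identity <Ax, y> = <x, A^* y> gives (Ax)^T y = x^T (A^*) y, i.e. x^T A^T y = x^T (A^*) y. Since this holds for all x, y, we must have A^* = A^T. Therefore
A^* =
[[2, 1, 2],
 [3, -2, 2],
 [1, -2, -1]].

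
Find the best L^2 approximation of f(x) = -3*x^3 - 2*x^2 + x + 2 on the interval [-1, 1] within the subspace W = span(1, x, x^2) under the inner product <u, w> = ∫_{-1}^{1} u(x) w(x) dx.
g(x) = -2*x^2 - 4*x/5 + 2

The best approximation g ∈ W is the orthogonal projection of f onto W. Writing g = a_0 + a_1 x + a_2 x^2, the coefficients solve the normal equations G · a = b where
  G_{ij} = <φ_i, φ_j> and b_i = <f, φ_i>, with φ_0 = 1, φ_1 = x, φ_2 = x^2.
G =
  [2, 0, 2/3]
  [0, 2/3, 0]
  [2/3, 0, 2/5],
b = (8/3, -8/15, 8/15).
Solving gives a_0 = 2, a_1 = -4/5, a_2 = -2, so
  g(x) = -2*x^2 - 4*x/5 + 2.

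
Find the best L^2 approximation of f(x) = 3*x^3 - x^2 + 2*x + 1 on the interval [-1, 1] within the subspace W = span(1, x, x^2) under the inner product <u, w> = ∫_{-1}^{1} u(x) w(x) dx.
g(x) = -x^2 + 19*x/5 + 1

The best approximation g ∈ W is the orthogonal projection of f onto W. Writing g = a_0 + a_1 x + a_2 x^2, the coefficients solve the normal equations G · a = b where
  G_{ij} = <φ_i, φ_j> and b_i = <f, φ_i>, with φ_0 = 1, φ_1 = x, φ_2 = x^2.
G =
  [2, 0, 2/3]
  [0, 2/3, 0]
  [2/3, 0, 2/5],
b = (4/3, 38/15, 4/15).
Solving gives a_0 = 1, a_1 = 19/5, a_2 = -1, so
  g(x) = -x^2 + 19*x/5 + 1.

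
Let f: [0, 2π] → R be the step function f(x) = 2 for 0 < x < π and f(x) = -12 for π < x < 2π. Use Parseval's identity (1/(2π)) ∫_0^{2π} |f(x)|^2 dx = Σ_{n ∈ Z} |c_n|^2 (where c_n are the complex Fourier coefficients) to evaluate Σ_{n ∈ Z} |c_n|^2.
Σ |c_n|^2 = 74

Parseval equates the L^2 energy of f (normalised by 1/(2π)) with the ℓ^2 sum of its Fourier coefficients: (1/(2π)) ∫_0^{2π} |f|^2 = Σ |c_n|^2.
Compute the left side: (1/(2π)) [∫_0^π 2^2 dx + ∫_π^{2π} (-12)^2 dx] = (1/(2π)) · (4π + 144π) = (4 + 144)/2 = 74.
So Σ_{n ∈ Z} |c_n|^2 = 74.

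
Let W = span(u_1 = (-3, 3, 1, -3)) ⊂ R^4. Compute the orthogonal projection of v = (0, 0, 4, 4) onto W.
proj_W(v) = (6/7, -6/7, -2/7, 6/7)

Set up U = [u_1 | ... | u_1] ∈ R^(4×1). The projector onto W = col(U) is P = U (U^T U)^(-1) U^T.
Compute U^T U =
  [28],
and U^T v = (-8).
Solve U^T U · c = U^T v for the coefficients: c = (-2/7). The projection is proj_W(v) = U c.
Check: (v - proj_W(v)) · u_1 = 0  (should be 0).
Result: proj_W(v) = (6/7, -6/7, -2/7, 6/7).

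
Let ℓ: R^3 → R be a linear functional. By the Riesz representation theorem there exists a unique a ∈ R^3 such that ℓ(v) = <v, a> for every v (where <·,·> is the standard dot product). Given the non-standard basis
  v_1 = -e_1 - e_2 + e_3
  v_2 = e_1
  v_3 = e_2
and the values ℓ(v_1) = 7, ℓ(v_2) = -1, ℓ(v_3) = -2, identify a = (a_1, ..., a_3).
a = (-1, -2, 4)

Write a = (a_1, ..., a_3) in the standard basis. For each basis vector v_i, ℓ(v_i) = <v_i, a> is a linear equation in the a_j's. Collect the n equations into a matrix system V a = ℓ, where row i of V is v_i (expressed in the standard basis). Since V is invertible (lower-triangular with 1s on the diagonal, up to permutation), solve by back-substitution:
  V =
[[-1, -1, 1],
 [1, 0, 0],
 [0, 1, 0]]
  V a = (7, -1, -2)
Solving gives a = (-1, -2, 4).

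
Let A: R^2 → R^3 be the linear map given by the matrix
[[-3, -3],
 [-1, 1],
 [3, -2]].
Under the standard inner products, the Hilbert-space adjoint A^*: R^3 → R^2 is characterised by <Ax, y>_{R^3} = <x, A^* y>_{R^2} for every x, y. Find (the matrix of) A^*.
A^* = A^T =
[[-3, -1, 3],
 [-3, 1, -2]]

For real matrices with standard dot products, the defining identity <Ax, y> = <x, A^* y> gives (Ax)^T y = x^T (A^*) y, i.e. x^T A^T y = x^T (A^*) y. Since this holds for all x, y, we must have A^* = A^T. Therefore
A^* =
[[-3, -1, 3],
 [-3, 1, -2]].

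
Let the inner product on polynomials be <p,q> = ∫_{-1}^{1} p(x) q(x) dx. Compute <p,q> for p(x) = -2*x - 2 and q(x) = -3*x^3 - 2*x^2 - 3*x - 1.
<p,q> = 196/15

Expand the product: p(x)·q(x) = 6*x^4 + 10*x^3 + 10*x^2 + 8*x + 2.
∫_{-1}^{1} of each monomial x^k gives [2/(k+1) if k even, 0 if k odd]. Integrating term-by-term (or equivalently evaluating the antiderivative F(x) = 6*x^5/5 + 5*x^4/2 + 10*x^3/3 + 4*x^2 + 2*x at the endpoints):
  F(1) − F(−1) = 391/30 − (-1/30) = 196/15.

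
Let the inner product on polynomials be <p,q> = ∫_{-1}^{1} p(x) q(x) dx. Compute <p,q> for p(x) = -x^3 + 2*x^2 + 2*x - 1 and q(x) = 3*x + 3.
<p,q> = 4/5

Expand the product: p(x)·q(x) = -3*x^4 + 3*x^3 + 12*x^2 + 3*x - 3.
∫_{-1}^{1} of each monomial x^k gives [2/(k+1) if k even, 0 if k odd]. Integrating term-by-term (or equivalently evaluating the antiderivative F(x) = -3*x^5/5 + 3*x^4/4 + 4*x^3 + 3*x^2/2 - 3*x at the endpoints):
  F(1) − F(−1) = 53/20 − (37/20) = 4/5.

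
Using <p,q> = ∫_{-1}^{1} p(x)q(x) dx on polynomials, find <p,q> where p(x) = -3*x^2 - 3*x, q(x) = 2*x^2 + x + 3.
<p,q> = -52/5

Expand the product: p(x)·q(x) = -6*x^4 - 9*x^3 - 12*x^2 - 9*x.
∫_{-1}^{1} of each monomial x^k gives [2/(k+1) if k even, 0 if k odd]. Integrating term-by-term (or equivalently evaluating the antiderivative F(x) = -6*x^5/5 - 9*x^4/4 - 4*x^3 - 9*x^2/2 at the endpoints):
  F(1) − F(−1) = -239/20 − (-31/20) = -52/5.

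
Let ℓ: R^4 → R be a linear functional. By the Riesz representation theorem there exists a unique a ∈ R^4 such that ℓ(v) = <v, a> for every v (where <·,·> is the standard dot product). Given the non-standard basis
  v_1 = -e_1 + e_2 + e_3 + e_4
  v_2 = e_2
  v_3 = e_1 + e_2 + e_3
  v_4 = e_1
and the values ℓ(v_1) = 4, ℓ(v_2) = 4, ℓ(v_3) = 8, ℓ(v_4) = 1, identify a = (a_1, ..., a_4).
a = (1, 4, 3, -2)

Write a = (a_1, ..., a_4) in the standard basis. For each basis vector v_i, ℓ(v_i) = <v_i, a> is a linear equation in the a_j's. Collect the n equations into a matrix system V a = ℓ, where row i of V is v_i (expressed in the standard basis). Since V is invertible (lower-triangular with 1s on the diagonal, up to permutation), solve by back-substitution:
  V =
[[-1, 1, 1, 1],
 [0, 1, 0, 0],
 [1, 1, 1, 0],
 [1, 0, 0, 0]]
  V a = (4, 4, 8, 1)
Solving gives a = (1, 4, 3, -2).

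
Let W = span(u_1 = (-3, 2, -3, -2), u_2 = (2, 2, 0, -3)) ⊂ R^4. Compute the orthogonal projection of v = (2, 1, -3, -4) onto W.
proj_W(v) = (385/426, 565/213, -149/142, -773/213)

Set up U = [u_1 | ... | u_2] ∈ R^(4×2). The projector onto W = col(U) is P = U (U^T U)^(-1) U^T.
Compute U^T U =
  [26, 4]
  [4, 17],
and U^T v = (13, 18).
Solve U^T U · c = U^T v for the coefficients: c = (149/426, 208/213). The projection is proj_W(v) = U c.
Check: (v - proj_W(v)) · u_1 = 0  (should be 0).
Check: (v - proj_W(v)) · u_2 = 0  (should be 0).
Result: proj_W(v) = (385/426, 565/213, -149/142, -773/213).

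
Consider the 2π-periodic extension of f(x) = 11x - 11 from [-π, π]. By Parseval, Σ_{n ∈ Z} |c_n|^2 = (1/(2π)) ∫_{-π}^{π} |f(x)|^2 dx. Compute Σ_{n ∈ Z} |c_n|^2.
Σ |c_n|^2 = 121π^2/3 + 121

Expand and integrate term by term over [-π, π]:
  ∫ (11x)^2 dx = 121·(2π^3/3); ∫ 2·11·(-11)·x dx = 0 (odd integrand); ∫ (-11)^2 dx = 121·2π.
So (1/(2π)) ∫_{-π}^{π} (11x - 11)^2 dx = 121π^2/3 + 121 = 121π^2/3 + 121.
Parseval ⇒ Σ |c_n|^2 = 121π^2/3 + 121.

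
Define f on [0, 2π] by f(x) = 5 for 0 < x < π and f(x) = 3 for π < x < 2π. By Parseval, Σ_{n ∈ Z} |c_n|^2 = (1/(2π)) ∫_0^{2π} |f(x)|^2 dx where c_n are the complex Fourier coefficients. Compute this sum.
Σ |c_n|^2 = 17

Parseval equates the L^2 energy of f (normalised by 1/(2π)) with the ℓ^2 sum of its Fourier coefficients: (1/(2π)) ∫_0^{2π} |f|^2 = Σ |c_n|^2.
Compute the left side: (1/(2π)) [∫_0^π 5^2 dx + ∫_π^{2π} 3^2 dx] = (1/(2π)) · (25π + 9π) = (25 + 9)/2 = 17.
So Σ_{n ∈ Z} |c_n|^2 = 17.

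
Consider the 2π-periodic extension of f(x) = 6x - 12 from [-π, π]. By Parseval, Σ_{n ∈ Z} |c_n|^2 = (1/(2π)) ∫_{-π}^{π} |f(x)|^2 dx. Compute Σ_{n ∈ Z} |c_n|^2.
Σ |c_n|^2 = 12π^2 + 144

Expand and integrate term by term over [-π, π]:
  ∫ (6x)^2 dx = 36·(2π^3/3); ∫ 2·6·(-12)·x dx = 0 (odd integrand); ∫ (-12)^2 dx = 144·2π.
So (1/(2π)) ∫_{-π}^{π} (6x - 12)^2 dx = 36π^2/3 + 144 = 12π^2 + 144.
Parseval ⇒ Σ |c_n|^2 = 12π^2 + 144.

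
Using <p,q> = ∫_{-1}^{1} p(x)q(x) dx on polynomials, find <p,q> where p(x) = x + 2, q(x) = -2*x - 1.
<p,q> = -16/3

Expand the product: p(x)·q(x) = -2*x^2 - 5*x - 2.
∫_{-1}^{1} of each monomial x^k gives [2/(k+1) if k even, 0 if k odd]. Integrating term-by-term (or equivalently evaluating the antiderivative F(x) = -2*x^3/3 - 5*x^2/2 - 2*x at the endpoints):
  F(1) − F(−1) = -31/6 − (1/6) = -16/3.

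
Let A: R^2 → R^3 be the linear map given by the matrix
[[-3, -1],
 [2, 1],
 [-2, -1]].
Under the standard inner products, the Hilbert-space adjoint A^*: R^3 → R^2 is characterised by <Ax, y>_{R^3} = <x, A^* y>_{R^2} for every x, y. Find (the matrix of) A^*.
A^* = A^T =
[[-3, 2, -2],
 [-1, 1, -1]]

For real matrices with standard dot products, the defining identity <Ax, y> = <x, A^* y> gives (Ax)^T y = x^T (A^*) y, i.e. x^T A^T y = x^T (A^*) y. Since this holds for all x, y, we must have A^* = A^T. Therefore
A^* =
[[-3, 2, -2],
 [-1, 1, -1]].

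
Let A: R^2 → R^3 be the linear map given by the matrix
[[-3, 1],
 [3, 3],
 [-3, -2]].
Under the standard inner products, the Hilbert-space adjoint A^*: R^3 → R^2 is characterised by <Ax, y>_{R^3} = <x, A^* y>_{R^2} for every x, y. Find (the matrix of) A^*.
A^* = A^T =
[[-3, 3, -3],
 [1, 3, -2]]

For real matrices with standard dot products, the defining identity <Ax, y> = <x, A^* y> gives (Ax)^T y = x^T (A^*) y, i.e. x^T A^T y = x^T (A^*) y. Since this holds for all x, y, we must have A^* = A^T. Therefore
A^* =
[[-3, 3, -3],
 [1, 3, -2]].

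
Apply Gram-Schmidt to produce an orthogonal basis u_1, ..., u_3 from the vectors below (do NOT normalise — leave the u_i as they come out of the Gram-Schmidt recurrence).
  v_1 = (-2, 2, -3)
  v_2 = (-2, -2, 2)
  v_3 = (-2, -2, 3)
Orthogonal basis:
  u_1 = (-2, 2, -3)
  u_2 = (-46/17, -22/17, 16/17)
  u_3 = (-2/21, 10/21, 8/21)

Apply the Gram-Schmidt recurrence
  u_1 = v_1
  u_i = v_i − Σ_{j<i} ((v_i · u_j) / (u_j · u_j)) · u_j.

Step by step this gives:
  u_1 = (-2, 2, -3)
  u_2 = (-46/17, -22/17, 16/17)
  u_3 = (-2/21, 10/21, 8/21)

Orthogonality check:
  u_2 · u_1 = 0 (should be 0)
  u_3 · u_1 = 0 (should be 0)
  u_3 · u_2 = 0 (should be 0)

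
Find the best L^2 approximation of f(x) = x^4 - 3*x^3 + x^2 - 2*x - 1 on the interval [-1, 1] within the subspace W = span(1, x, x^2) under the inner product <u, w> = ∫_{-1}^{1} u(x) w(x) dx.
g(x) = 13*x^2/7 - 19*x/5 - 38/35

The best approximation g ∈ W is the orthogonal projection of f onto W. Writing g = a_0 + a_1 x + a_2 x^2, the coefficients solve the normal equations G · a = b where
  G_{ij} = <φ_i, φ_j> and b_i = <f, φ_i>, with φ_0 = 1, φ_1 = x, φ_2 = x^2.
G =
  [2, 0, 2/3]
  [0, 2/3, 0]
  [2/3, 0, 2/5],
b = (-14/15, -38/15, 2/105).
Solving gives a_0 = -38/35, a_1 = -19/5, a_2 = 13/7, so
  g(x) = 13*x^2/7 - 19*x/5 - 38/35.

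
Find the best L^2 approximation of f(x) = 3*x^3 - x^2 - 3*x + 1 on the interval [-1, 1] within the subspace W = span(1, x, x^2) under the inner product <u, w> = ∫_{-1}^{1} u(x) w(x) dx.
g(x) = -x^2 - 6*x/5 + 1

The best approximation g ∈ W is the orthogonal projection of f onto W. Writing g = a_0 + a_1 x + a_2 x^2, the coefficients solve the normal equations G · a = b where
  G_{ij} = <φ_i, φ_j> and b_i = <f, φ_i>, with φ_0 = 1, φ_1 = x, φ_2 = x^2.
G =
  [2, 0, 2/3]
  [0, 2/3, 0]
  [2/3, 0, 2/5],
b = (4/3, -4/5, 4/15).
Solving gives a_0 = 1, a_1 = -6/5, a_2 = -1, so
  g(x) = -x^2 - 6*x/5 + 1.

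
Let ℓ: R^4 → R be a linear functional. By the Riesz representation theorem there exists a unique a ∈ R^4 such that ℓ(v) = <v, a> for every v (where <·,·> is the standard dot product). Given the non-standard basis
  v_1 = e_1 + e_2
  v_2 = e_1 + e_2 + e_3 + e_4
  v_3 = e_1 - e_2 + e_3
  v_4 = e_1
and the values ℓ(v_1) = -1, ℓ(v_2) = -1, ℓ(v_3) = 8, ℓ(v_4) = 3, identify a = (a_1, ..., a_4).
a = (3, -4, 1, -1)

Write a = (a_1, ..., a_4) in the standard basis. For each basis vector v_i, ℓ(v_i) = <v_i, a> is a linear equation in the a_j's. Collect the n equations into a matrix system V a = ℓ, where row i of V is v_i (expressed in the standard basis). Since V is invertible (lower-triangular with 1s on the diagonal, up to permutation), solve by back-substitution:
  V =
[[1, 1, 0, 0],
 [1, 1, 1, 1],
 [1, -1, 1, 0],
 [1, 0, 0, 0]]
  V a = (-1, -1, 8, 3)
Solving gives a = (3, -4, 1, -1).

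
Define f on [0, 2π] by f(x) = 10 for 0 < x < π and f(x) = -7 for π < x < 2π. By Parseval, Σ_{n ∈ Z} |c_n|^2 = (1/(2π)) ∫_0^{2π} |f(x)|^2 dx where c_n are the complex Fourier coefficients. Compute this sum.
Σ |c_n|^2 = 149/2

Parseval equates the L^2 energy of f (normalised by 1/(2π)) with the ℓ^2 sum of its Fourier coefficients: (1/(2π)) ∫_0^{2π} |f|^2 = Σ |c_n|^2.
Compute the left side: (1/(2π)) [∫_0^π 10^2 dx + ∫_π^{2π} (-7)^2 dx] = (1/(2π)) · (100π + 49π) = (100 + 49)/2 = 149/2.
So Σ_{n ∈ Z} |c_n|^2 = 149/2.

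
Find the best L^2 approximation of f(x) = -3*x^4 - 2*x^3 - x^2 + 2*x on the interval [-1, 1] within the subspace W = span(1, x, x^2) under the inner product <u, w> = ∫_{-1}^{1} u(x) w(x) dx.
g(x) = -25*x^2/7 + 4*x/5 + 9/35

The best approximation g ∈ W is the orthogonal projection of f onto W. Writing g = a_0 + a_1 x + a_2 x^2, the coefficients solve the normal equations G · a = b where
  G_{ij} = <φ_i, φ_j> and b_i = <f, φ_i>, with φ_0 = 1, φ_1 = x, φ_2 = x^2.
G =
  [2, 0, 2/3]
  [0, 2/3, 0]
  [2/3, 0, 2/5],
b = (-28/15, 8/15, -44/35).
Solving gives a_0 = 9/35, a_1 = 4/5, a_2 = -25/7, so
  g(x) = -25*x^2/7 + 4*x/5 + 9/35.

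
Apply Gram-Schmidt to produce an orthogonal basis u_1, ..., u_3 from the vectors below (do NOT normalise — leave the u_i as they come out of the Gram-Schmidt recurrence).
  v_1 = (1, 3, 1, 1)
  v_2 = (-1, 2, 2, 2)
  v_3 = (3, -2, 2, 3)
Orthogonal basis:
  u_1 = (1, 3, 1, 1)
  u_2 = (-7/4, -1/4, 5/4, 5/4)
  u_3 = (244/75, -61/25, 23/15, 38/15)

Apply the Gram-Schmidt recurrence
  u_1 = v_1
  u_i = v_i − Σ_{j<i} ((v_i · u_j) / (u_j · u_j)) · u_j.

Step by step this gives:
  u_1 = (1, 3, 1, 1)
  u_2 = (-7/4, -1/4, 5/4, 5/4)
  u_3 = (244/75, -61/25, 23/15, 38/15)

Orthogonality check:
  u_2 · u_1 = 0 (should be 0)
  u_3 · u_1 = 0 (should be 0)
  u_3 · u_2 = 0 (should be 0)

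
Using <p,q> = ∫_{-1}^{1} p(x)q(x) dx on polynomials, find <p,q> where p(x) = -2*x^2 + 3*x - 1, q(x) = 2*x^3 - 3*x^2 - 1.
<p,q> = 152/15

Expand the product: p(x)·q(x) = -4*x^5 + 12*x^4 - 11*x^3 + 5*x^2 - 3*x + 1.
∫_{-1}^{1} of each monomial x^k gives [2/(k+1) if k even, 0 if k odd]. Integrating term-by-term (or equivalently evaluating the antiderivative F(x) = -2*x^6/3 + 12*x^5/5 - 11*x^4/4 + 5*x^3/3 - 3*x^2/2 + x at the endpoints):
  F(1) − F(−1) = 3/20 − (-599/60) = 152/15.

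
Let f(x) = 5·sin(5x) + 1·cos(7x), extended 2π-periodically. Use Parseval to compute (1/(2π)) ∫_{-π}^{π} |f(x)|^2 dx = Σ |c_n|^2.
Σ |c_n|^2 = 13

Expand |f|^2 and use orthogonality of {sin(nx), cos(mx)} on [-π, π]:
  ∫_{-π}^{π} sin(nx)^2 dx = π, ∫ cos(mx)^2 dx = π, and cross terms integrate to 0.
So ∫_{-π}^{π} f(x)^2 dx = 5^2 · π + 1^2 · π = (25 + 1)π.
Divide by 2π: (25 + 1)/2 = 13.
By Parseval, this equals Σ |c_n|^2.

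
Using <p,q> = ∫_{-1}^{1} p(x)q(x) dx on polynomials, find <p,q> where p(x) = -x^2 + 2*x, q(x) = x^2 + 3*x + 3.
<p,q> = 8/5

Expand the product: p(x)·q(x) = -x^4 - x^3 + 3*x^2 + 6*x.
∫_{-1}^{1} of each monomial x^k gives [2/(k+1) if k even, 0 if k odd]. Integrating term-by-term (or equivalently evaluating the antiderivative F(x) = -x^5/5 - x^4/4 + x^3 + 3*x^2 at the endpoints):
  F(1) − F(−1) = 71/20 − (39/20) = 8/5.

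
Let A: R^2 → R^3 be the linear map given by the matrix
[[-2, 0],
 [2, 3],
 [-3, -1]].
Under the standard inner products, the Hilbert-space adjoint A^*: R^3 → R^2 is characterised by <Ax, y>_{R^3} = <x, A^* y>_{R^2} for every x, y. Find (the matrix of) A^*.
A^* = A^T =
[[-2, 2, -3],
 [0, 3, -1]]

For real matrices with standard dot products, the defining identity <Ax, y> = <x, A^* y> gives (Ax)^T y = x^T (A^*) y, i.e. x^T A^T y = x^T (A^*) y. Since this holds for all x, y, we must have A^* = A^T. Therefore
A^* =
[[-2, 2, -3],
 [0, 3, -1]].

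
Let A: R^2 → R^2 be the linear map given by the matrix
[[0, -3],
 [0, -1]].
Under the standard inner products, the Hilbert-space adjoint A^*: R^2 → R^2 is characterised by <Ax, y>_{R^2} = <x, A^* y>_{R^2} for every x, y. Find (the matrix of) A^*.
A^* = A^T =
[[0, 0],
 [-3, -1]]

For real matrices with standard dot products, the defining identity <Ax, y> = <x, A^* y> gives (Ax)^T y = x^T (A^*) y, i.e. x^T A^T y = x^T (A^*) y. Since this holds for all x, y, we must have A^* = A^T. Therefore
A^* =
[[0, 0],
 [-3, -1]].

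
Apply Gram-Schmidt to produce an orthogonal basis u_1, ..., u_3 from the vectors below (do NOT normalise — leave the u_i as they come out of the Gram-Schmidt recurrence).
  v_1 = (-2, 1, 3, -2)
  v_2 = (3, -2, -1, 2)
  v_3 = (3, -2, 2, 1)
Orthogonal basis:
  u_1 = (-2, 1, 3, -2)
  u_2 = (4/3, -7/6, 3/2, 1/3)
  u_3 = (7/33, 3/11, 1/33, -1/33)

Apply the Gram-Schmidt recurrence
  u_1 = v_1
  u_i = v_i − Σ_{j<i} ((v_i · u_j) / (u_j · u_j)) · u_j.

Step by step this gives:
  u_1 = (-2, 1, 3, -2)
  u_2 = (4/3, -7/6, 3/2, 1/3)
  u_3 = (7/33, 3/11, 1/33, -1/33)

Orthogonality check:
  u_2 · u_1 = 0 (should be 0)
  u_3 · u_1 = 0 (should be 0)
  u_3 · u_2 = 0 (should be 0)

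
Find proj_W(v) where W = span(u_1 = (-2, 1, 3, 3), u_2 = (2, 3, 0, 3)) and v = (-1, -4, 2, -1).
proj_W(v) = (-557/221, -1039/442, 237/221, -723/442)

Set up U = [u_1 | ... | u_2] ∈ R^(4×2). The projector onto W = col(U) is P = U (U^T U)^(-1) U^T.
Compute U^T U =
  [23, 8]
  [8, 22],
and U^T v = (1, -17).
Solve U^T U · c = U^T v for the coefficients: c = (79/221, -399/442). The projection is proj_W(v) = U c.
Check: (v - proj_W(v)) · u_1 = 0  (should be 0).
Check: (v - proj_W(v)) · u_2 = 0  (should be 0).
Result: proj_W(v) = (-557/221, -1039/442, 237/221, -723/442).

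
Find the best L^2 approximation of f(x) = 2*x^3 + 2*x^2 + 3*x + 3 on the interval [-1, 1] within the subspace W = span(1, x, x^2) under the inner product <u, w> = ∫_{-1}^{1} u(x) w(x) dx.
g(x) = 2*x^2 + 21*x/5 + 3

The best approximation g ∈ W is the orthogonal projection of f onto W. Writing g = a_0 + a_1 x + a_2 x^2, the coefficients solve the normal equations G · a = b where
  G_{ij} = <φ_i, φ_j> and b_i = <f, φ_i>, with φ_0 = 1, φ_1 = x, φ_2 = x^2.
G =
  [2, 0, 2/3]
  [0, 2/3, 0]
  [2/3, 0, 2/5],
b = (22/3, 14/5, 14/5).
Solving gives a_0 = 3, a_1 = 21/5, a_2 = 2, so
  g(x) = 2*x^2 + 21*x/5 + 3.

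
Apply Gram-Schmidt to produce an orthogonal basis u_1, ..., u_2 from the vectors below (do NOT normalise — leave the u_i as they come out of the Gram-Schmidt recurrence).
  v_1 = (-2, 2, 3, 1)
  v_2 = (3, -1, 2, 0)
Orthogonal basis:
  u_1 = (-2, 2, 3, 1)
  u_2 = (25/9, -7/9, 7/3, 1/9)

Apply the Gram-Schmidt recurrence
  u_1 = v_1
  u_i = v_i − Σ_{j<i} ((v_i · u_j) / (u_j · u_j)) · u_j.

Step by step this gives:
  u_1 = (-2, 2, 3, 1)
  u_2 = (25/9, -7/9, 7/3, 1/9)

Orthogonality check:
  u_2 · u_1 = 0 (should be 0)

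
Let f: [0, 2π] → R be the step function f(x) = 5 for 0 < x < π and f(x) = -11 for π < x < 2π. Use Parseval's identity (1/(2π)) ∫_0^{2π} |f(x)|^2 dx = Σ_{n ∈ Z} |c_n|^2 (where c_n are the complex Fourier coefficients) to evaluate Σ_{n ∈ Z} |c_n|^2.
Σ |c_n|^2 = 73

Parseval equates the L^2 energy of f (normalised by 1/(2π)) with the ℓ^2 sum of its Fourier coefficients: (1/(2π)) ∫_0^{2π} |f|^2 = Σ |c_n|^2.
Compute the left side: (1/(2π)) [∫_0^π 5^2 dx + ∫_π^{2π} (-11)^2 dx] = (1/(2π)) · (25π + 121π) = (25 + 121)/2 = 73.
So Σ_{n ∈ Z} |c_n|^2 = 73.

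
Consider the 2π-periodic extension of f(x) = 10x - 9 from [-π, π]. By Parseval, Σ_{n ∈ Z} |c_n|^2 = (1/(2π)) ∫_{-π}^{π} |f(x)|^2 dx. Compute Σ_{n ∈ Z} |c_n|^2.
Σ |c_n|^2 = 100π^2/3 + 81

Expand and integrate term by term over [-π, π]:
  ∫ (10x)^2 dx = 100·(2π^3/3); ∫ 2·10·(-9)·x dx = 0 (odd integrand); ∫ (-9)^2 dx = 81·2π.
So (1/(2π)) ∫_{-π}^{π} (10x - 9)^2 dx = 100π^2/3 + 81 = 100π^2/3 + 81.
Parseval ⇒ Σ |c_n|^2 = 100π^2/3 + 81.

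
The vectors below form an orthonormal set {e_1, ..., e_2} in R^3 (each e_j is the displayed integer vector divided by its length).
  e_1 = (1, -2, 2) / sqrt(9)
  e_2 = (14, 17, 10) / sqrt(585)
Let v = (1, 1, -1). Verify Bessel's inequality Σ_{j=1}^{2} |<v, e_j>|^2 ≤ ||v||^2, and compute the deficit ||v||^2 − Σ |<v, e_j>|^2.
Σ |<v, e_j>|^2 = 114/65; ||v||^2 = 3; deficit = 81/65

Write each e_j = u_j / sqrt(<u_j, u_j>) where u_j is the displayed integer vector. Then <v, e_j> = <v, u_j> / sqrt(<u_j, u_j>), so |<v, e_j>|^2 = <v, u_j>^2 / <u_j, u_j>.
Coefficients: <v, e_1> = -3/sqrt(9), <v, e_2> = 21/sqrt(585).
Square and sum: Σ |<v, e_j>|^2 = 114/65.
Compute ||v||^2 = v·v = 3.
Deficit = 3 − 114/65 = 81/65 ≥ 0, confirming Bessel's inequality. (The deficit equals ||v − Σ <v,e_j> e_j||^2, the squared distance from v to span{e_j}.)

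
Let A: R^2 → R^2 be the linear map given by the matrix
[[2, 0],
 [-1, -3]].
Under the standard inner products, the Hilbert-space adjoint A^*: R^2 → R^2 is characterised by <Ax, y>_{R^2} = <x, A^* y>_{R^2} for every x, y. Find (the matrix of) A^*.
A^* = A^T =
[[2, -1],
 [0, -3]]

For real matrices with standard dot products, the defining identity <Ax, y> = <x, A^* y> gives (Ax)^T y = x^T (A^*) y, i.e. x^T A^T y = x^T (A^*) y. Since this holds for all x, y, we must have A^* = A^T. Therefore
A^* =
[[2, -1],
 [0, -3]].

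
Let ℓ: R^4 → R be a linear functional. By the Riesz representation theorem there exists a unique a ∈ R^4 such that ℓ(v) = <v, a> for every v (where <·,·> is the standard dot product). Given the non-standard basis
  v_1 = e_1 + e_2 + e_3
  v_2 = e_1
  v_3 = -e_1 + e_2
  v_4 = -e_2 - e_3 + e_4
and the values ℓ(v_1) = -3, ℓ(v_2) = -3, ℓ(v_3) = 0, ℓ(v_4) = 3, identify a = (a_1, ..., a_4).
a = (-3, -3, 3, 3)

Write a = (a_1, ..., a_4) in the standard basis. For each basis vector v_i, ℓ(v_i) = <v_i, a> is a linear equation in the a_j's. Collect the n equations into a matrix system V a = ℓ, where row i of V is v_i (expressed in the standard basis). Since V is invertible (lower-triangular with 1s on the diagonal, up to permutation), solve by back-substitution:
  V =
[[1, 1, 1, 0],
 [1, 0, 0, 0],
 [-1, 1, 0, 0],
 [0, -1, -1, 1]]
  V a = (-3, -3, 0, 3)
Solving gives a = (-3, -3, 3, 3).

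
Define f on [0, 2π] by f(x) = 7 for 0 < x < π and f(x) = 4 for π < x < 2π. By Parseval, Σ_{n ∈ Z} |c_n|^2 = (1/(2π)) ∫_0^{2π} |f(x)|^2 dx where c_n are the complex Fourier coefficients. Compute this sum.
Σ |c_n|^2 = 65/2

Parseval equates the L^2 energy of f (normalised by 1/(2π)) with the ℓ^2 sum of its Fourier coefficients: (1/(2π)) ∫_0^{2π} |f|^2 = Σ |c_n|^2.
Compute the left side: (1/(2π)) [∫_0^π 7^2 dx + ∫_π^{2π} 4^2 dx] = (1/(2π)) · (49π + 16π) = (49 + 16)/2 = 65/2.
So Σ_{n ∈ Z} |c_n|^2 = 65/2.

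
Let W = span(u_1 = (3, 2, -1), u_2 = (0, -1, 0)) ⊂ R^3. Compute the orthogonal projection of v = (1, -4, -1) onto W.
proj_W(v) = (6/5, -4, -2/5)

Set up U = [u_1 | ... | u_2] ∈ R^(3×2). The projector onto W = col(U) is P = U (U^T U)^(-1) U^T.
Compute U^T U =
  [14, -2]
  [-2, 1],
and U^T v = (-4, 4).
Solve U^T U · c = U^T v for the coefficients: c = (2/5, 24/5). The projection is proj_W(v) = U c.
Check: (v - proj_W(v)) · u_1 = 0  (should be 0).
Check: (v - proj_W(v)) · u_2 = 0  (should be 0).
Result: proj_W(v) = (6/5, -4, -2/5).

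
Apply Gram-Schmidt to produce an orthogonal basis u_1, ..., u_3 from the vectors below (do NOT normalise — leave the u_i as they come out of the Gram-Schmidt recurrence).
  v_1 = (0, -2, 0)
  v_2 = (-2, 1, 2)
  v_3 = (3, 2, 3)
Orthogonal basis:
  u_1 = (0, -2, 0)
  u_2 = (-2, 0, 2)
  u_3 = (3, 0, 3)

Apply the Gram-Schmidt recurrence
  u_1 = v_1
  u_i = v_i − Σ_{j<i} ((v_i · u_j) / (u_j · u_j)) · u_j.

Step by step this gives:
  u_1 = (0, -2, 0)
  u_2 = (-2, 0, 2)
  u_3 = (3, 0, 3)

Orthogonality check:
  u_2 · u_1 = 0 (should be 0)
  u_3 · u_1 = 0 (should be 0)
  u_3 · u_2 = 0 (should be 0)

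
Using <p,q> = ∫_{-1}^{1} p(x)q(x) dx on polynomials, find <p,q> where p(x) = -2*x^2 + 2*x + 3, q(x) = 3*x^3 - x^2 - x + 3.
<p,q> = 208/15

Expand the product: p(x)·q(x) = -6*x^5 + 8*x^4 + 9*x^3 - 11*x^2 + 3*x + 9.
∫_{-1}^{1} of each monomial x^k gives [2/(k+1) if k even, 0 if k odd]. Integrating term-by-term (or equivalently evaluating the antiderivative F(x) = -x^6 + 8*x^5/5 + 9*x^4/4 - 11*x^3/3 + 3*x^2/2 + 9*x at the endpoints):
  F(1) − F(−1) = 581/60 − (-251/60) = 208/15.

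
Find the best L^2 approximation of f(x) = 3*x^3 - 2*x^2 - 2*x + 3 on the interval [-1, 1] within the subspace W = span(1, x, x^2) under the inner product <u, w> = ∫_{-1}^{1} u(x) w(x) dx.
g(x) = -2*x^2 - x/5 + 3

The best approximation g ∈ W is the orthogonal projection of f onto W. Writing g = a_0 + a_1 x + a_2 x^2, the coefficients solve the normal equations G · a = b where
  G_{ij} = <φ_i, φ_j> and b_i = <f, φ_i>, with φ_0 = 1, φ_1 = x, φ_2 = x^2.
G =
  [2, 0, 2/3]
  [0, 2/3, 0]
  [2/3, 0, 2/5],
b = (14/3, -2/15, 6/5).
Solving gives a_0 = 3, a_1 = -1/5, a_2 = -2, so
  g(x) = -2*x^2 - x/5 + 3.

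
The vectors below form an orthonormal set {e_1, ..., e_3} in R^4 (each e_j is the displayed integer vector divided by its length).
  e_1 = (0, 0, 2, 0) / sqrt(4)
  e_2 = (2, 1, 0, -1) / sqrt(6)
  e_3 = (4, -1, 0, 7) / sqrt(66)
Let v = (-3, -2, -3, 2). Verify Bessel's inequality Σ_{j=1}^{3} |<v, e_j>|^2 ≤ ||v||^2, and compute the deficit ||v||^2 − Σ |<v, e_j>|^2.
Σ |<v, e_j>|^2 = 285/11; ||v||^2 = 26; deficit = 1/11

Write each e_j = u_j / sqrt(<u_j, u_j>) where u_j is the displayed integer vector. Then <v, e_j> = <v, u_j> / sqrt(<u_j, u_j>), so |<v, e_j>|^2 = <v, u_j>^2 / <u_j, u_j>.
Coefficients: <v, e_1> = -6/sqrt(4), <v, e_2> = -10/sqrt(6), <v, e_3> = 4/sqrt(66).
Square and sum: Σ |<v, e_j>|^2 = 285/11.
Compute ||v||^2 = v·v = 26.
Deficit = 26 − 285/11 = 1/11 ≥ 0, confirming Bessel's inequality. (The deficit equals ||v − Σ <v,e_j> e_j||^2, the squared distance from v to span{e_j}.)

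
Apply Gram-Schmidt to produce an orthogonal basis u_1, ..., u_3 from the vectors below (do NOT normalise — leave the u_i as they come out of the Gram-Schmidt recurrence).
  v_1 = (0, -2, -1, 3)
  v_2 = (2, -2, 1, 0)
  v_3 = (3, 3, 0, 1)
Orthogonal basis:
  u_1 = (0, -2, -1, 3)
  u_2 = (2, -11/7, 17/14, -9/14)
  u_3 = (37/13, 35/13, -4/13, 22/13)

Apply the Gram-Schmidt recurrence
  u_1 = v_1
  u_i = v_i − Σ_{j<i} ((v_i · u_j) / (u_j · u_j)) · u_j.

Step by step this gives:
  u_1 = (0, -2, -1, 3)
  u_2 = (2, -11/7, 17/14, -9/14)
  u_3 = (37/13, 35/13, -4/13, 22/13)

Orthogonality check:
  u_2 · u_1 = 0 (should be 0)
  u_3 · u_1 = 0 (should be 0)
  u_3 · u_2 = 0 (should be 0)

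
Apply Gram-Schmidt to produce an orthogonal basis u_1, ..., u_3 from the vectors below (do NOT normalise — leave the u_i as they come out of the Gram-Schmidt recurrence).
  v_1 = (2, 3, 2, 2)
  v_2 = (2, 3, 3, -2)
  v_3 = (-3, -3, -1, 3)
Orthogonal basis:
  u_1 = (2, 3, 2, 2)
  u_2 = (4/7, 6/7, 11/7, -24/7)
  u_3 = (-433/321, -56/107, 548/321, 137/321)

Apply the Gram-Schmidt recurrence
  u_1 = v_1
  u_i = v_i − Σ_{j<i} ((v_i · u_j) / (u_j · u_j)) · u_j.

Step by step this gives:
  u_1 = (2, 3, 2, 2)
  u_2 = (4/7, 6/7, 11/7, -24/7)
  u_3 = (-433/321, -56/107, 548/321, 137/321)

Orthogonality check:
  u_2 · u_1 = 0 (should be 0)
  u_3 · u_1 = 0 (should be 0)
  u_3 · u_2 = 0 (should be 0)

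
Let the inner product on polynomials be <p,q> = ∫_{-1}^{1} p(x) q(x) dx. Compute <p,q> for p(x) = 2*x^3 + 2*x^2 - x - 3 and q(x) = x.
<p,q> = 2/15

Expand the product: p(x)·q(x) = 2*x^4 + 2*x^3 - x^2 - 3*x.
∫_{-1}^{1} of each monomial x^k gives [2/(k+1) if k even, 0 if k odd]. Integrating term-by-term (or equivalently evaluating the antiderivative F(x) = 2*x^5/5 + x^4/2 - x^3/3 - 3*x^2/2 at the endpoints):
  F(1) − F(−1) = -14/15 − (-16/15) = 2/15.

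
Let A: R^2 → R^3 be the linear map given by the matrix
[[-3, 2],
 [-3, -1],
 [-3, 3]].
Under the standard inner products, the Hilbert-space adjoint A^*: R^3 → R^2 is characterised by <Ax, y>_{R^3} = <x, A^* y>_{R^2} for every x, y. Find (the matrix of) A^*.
A^* = A^T =
[[-3, -3, -3],
 [2, -1, 3]]

For real matrices with standard dot products, the defining identity <Ax, y> = <x, A^* y> gives (Ax)^T y = x^T (A^*) y, i.e. x^T A^T y = x^T (A^*) y. Since this holds for all x, y, we must have A^* = A^T. Therefore
A^* =
[[-3, -3, -3],
 [2, -1, 3]].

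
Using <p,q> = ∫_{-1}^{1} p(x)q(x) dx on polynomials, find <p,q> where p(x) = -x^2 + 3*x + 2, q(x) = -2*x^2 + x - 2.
<p,q> = -98/15

Expand the product: p(x)·q(x) = 2*x^4 - 7*x^3 + x^2 - 4*x - 4.
∫_{-1}^{1} of each monomial x^k gives [2/(k+1) if k even, 0 if k odd]. Integrating term-by-term (or equivalently evaluating the antiderivative F(x) = 2*x^5/5 - 7*x^4/4 + x^3/3 - 2*x^2 - 4*x at the endpoints):
  F(1) − F(−1) = -421/60 − (-29/60) = -98/15.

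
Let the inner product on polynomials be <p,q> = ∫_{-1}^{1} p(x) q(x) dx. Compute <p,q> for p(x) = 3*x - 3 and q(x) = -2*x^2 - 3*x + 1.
<p,q> = -8

Expand the product: p(x)·q(x) = -6*x^3 - 3*x^2 + 12*x - 3.
∫_{-1}^{1} of each monomial x^k gives [2/(k+1) if k even, 0 if k odd]. Integrating term-by-term (or equivalently evaluating the antiderivative F(x) = -3*x^4/2 - x^3 + 6*x^2 - 3*x at the endpoints):
  F(1) − F(−1) = 1/2 − (17/2) = -8.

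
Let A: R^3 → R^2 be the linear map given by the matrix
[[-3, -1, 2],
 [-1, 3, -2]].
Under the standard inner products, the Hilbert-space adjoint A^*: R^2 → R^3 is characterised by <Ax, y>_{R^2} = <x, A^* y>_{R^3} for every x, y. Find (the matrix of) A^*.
A^* = A^T =
[[-3, -1],
 [-1, 3],
 [2, -2]]

For real matrices with standard dot products, the defining identity <Ax, y> = <x, A^* y> gives (Ax)^T y = x^T (A^*) y, i.e. x^T A^T y = x^T (A^*) y. Since this holds for all x, y, we must have A^* = A^T. Therefore
A^* =
[[-3, -1],
 [-1, 3],
 [2, -2]].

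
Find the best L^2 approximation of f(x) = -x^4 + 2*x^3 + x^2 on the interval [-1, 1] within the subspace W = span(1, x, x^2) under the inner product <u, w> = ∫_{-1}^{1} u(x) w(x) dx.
g(x) = x^2/7 + 6*x/5 + 3/35

The best approximation g ∈ W is the orthogonal projection of f onto W. Writing g = a_0 + a_1 x + a_2 x^2, the coefficients solve the normal equations G · a = b where
  G_{ij} = <φ_i, φ_j> and b_i = <f, φ_i>, with φ_0 = 1, φ_1 = x, φ_2 = x^2.
G =
  [2, 0, 2/3]
  [0, 2/3, 0]
  [2/3, 0, 2/5],
b = (4/15, 4/5, 4/35).
Solving gives a_0 = 3/35, a_1 = 6/5, a_2 = 1/7, so
  g(x) = x^2/7 + 6*x/5 + 3/35.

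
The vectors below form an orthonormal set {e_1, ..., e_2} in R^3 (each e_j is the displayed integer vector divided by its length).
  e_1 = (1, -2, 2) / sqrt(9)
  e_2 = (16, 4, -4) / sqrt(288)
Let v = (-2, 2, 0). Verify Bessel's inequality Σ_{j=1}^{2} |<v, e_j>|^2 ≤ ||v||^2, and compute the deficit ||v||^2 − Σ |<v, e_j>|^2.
Σ |<v, e_j>|^2 = 6; ||v||^2 = 8; deficit = 2

Write each e_j = u_j / sqrt(<u_j, u_j>) where u_j is the displayed integer vector. Then <v, e_j> = <v, u_j> / sqrt(<u_j, u_j>), so |<v, e_j>|^2 = <v, u_j>^2 / <u_j, u_j>.
Coefficients: <v, e_1> = -6/sqrt(9), <v, e_2> = -24/sqrt(288).
Square and sum: Σ |<v, e_j>|^2 = 6.
Compute ||v||^2 = v·v = 8.
Deficit = 8 − 6 = 2 ≥ 0, confirming Bessel's inequality. (The deficit equals ||v − Σ <v,e_j> e_j||^2, the squared distance from v to span{e_j}.)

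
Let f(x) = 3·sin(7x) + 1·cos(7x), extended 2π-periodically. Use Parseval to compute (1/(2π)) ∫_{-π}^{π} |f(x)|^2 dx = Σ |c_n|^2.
Σ |c_n|^2 = 5

Expand |f|^2 and use orthogonality of {sin(nx), cos(mx)} on [-π, π]:
  ∫_{-π}^{π} sin(nx)^2 dx = π, ∫ cos(mx)^2 dx = π, and cross terms integrate to 0.
So ∫_{-π}^{π} f(x)^2 dx = 3^2 · π + 1^2 · π = (9 + 1)π.
Divide by 2π: (9 + 1)/2 = 5.
By Parseval, this equals Σ |c_n|^2.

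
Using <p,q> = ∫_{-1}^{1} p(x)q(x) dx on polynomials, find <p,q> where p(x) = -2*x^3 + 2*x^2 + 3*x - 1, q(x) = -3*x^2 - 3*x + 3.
<p,q> = -6

Expand the product: p(x)·q(x) = 6*x^5 - 21*x^3 + 12*x - 3.
∫_{-1}^{1} of each monomial x^k gives [2/(k+1) if k even, 0 if k odd]. Integrating term-by-term (or equivalently evaluating the antiderivative F(x) = x^6 - 21*x^4/4 + 6*x^2 - 3*x at the endpoints):
  F(1) − F(−1) = -5/4 − (19/4) = -6.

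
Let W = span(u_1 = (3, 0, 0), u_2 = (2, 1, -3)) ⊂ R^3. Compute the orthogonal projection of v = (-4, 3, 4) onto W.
proj_W(v) = (-4, -9/10, 27/10)

Set up U = [u_1 | ... | u_2] ∈ R^(3×2). The projector onto W = col(U) is P = U (U^T U)^(-1) U^T.
Compute U^T U =
  [9, 6]
  [6, 14],
and U^T v = (-12, -17).
Solve U^T U · c = U^T v for the coefficients: c = (-11/15, -9/10). The projection is proj_W(v) = U c.
Check: (v - proj_W(v)) · u_1 = 0  (should be 0).
Check: (v - proj_W(v)) · u_2 = 0  (should be 0).
Result: proj_W(v) = (-4, -9/10, 27/10).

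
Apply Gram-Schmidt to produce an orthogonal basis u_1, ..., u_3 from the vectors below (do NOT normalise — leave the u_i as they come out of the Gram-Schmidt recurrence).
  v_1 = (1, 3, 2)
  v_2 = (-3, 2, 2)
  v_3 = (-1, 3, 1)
Orthogonal basis:
  u_1 = (1, 3, 2)
  u_2 = (-7/2, 1/2, 1)
  u_3 = (-10/63, 40/63, -55/63)

Apply the Gram-Schmidt recurrence
  u_1 = v_1
  u_i = v_i − Σ_{j<i} ((v_i · u_j) / (u_j · u_j)) · u_j.

Step by step this gives:
  u_1 = (1, 3, 2)
  u_2 = (-7/2, 1/2, 1)
  u_3 = (-10/63, 40/63, -55/63)

Orthogonality check:
  u_2 · u_1 = 0 (should be 0)
  u_3 · u_1 = 0 (should be 0)
  u_3 · u_2 = 0 (should be 0)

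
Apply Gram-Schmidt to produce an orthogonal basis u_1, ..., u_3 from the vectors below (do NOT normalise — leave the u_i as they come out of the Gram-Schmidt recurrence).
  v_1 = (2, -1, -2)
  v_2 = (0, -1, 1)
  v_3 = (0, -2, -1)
Orthogonal basis:
  u_1 = (2, -1, -2)
  u_2 = (2/9, -10/9, 7/9)
  u_3 = (-18/17, -12/17, -12/17)

Apply the Gram-Schmidt recurrence
  u_1 = v_1
  u_i = v_i − Σ_{j<i} ((v_i · u_j) / (u_j · u_j)) · u_j.

Step by step this gives:
  u_1 = (2, -1, -2)
  u_2 = (2/9, -10/9, 7/9)
  u_3 = (-18/17, -12/17, -12/17)

Orthogonality check:
  u_2 · u_1 = 0 (should be 0)
  u_3 · u_1 = 0 (should be 0)
  u_3 · u_2 = 0 (should be 0)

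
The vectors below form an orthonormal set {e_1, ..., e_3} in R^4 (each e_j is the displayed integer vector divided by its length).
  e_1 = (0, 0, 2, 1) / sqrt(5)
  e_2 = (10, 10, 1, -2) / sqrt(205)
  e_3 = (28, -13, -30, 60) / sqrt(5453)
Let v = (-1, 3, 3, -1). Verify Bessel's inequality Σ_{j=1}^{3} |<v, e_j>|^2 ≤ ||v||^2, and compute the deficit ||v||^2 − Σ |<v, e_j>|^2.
Σ |<v, e_j>|^2 = 317/19; ||v||^2 = 20; deficit = 63/19

Write each e_j = u_j / sqrt(<u_j, u_j>) where u_j is the displayed integer vector. Then <v, e_j> = <v, u_j> / sqrt(<u_j, u_j>), so |<v, e_j>|^2 = <v, u_j>^2 / <u_j, u_j>.
Coefficients: <v, e_1> = 5/sqrt(5), <v, e_2> = 25/sqrt(205), <v, e_3> = -217/sqrt(5453).
Square and sum: Σ |<v, e_j>|^2 = 317/19.
Compute ||v||^2 = v·v = 20.
Deficit = 20 − 317/19 = 63/19 ≥ 0, confirming Bessel's inequality. (The deficit equals ||v − Σ <v,e_j> e_j||^2, the squared distance from v to span{e_j}.)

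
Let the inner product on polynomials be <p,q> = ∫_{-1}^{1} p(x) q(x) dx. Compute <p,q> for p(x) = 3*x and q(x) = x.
<p,q> = 2

Expand the product: p(x)·q(x) = 3*x^2.
∫_{-1}^{1} of each monomial x^k gives [2/(k+1) if k even, 0 if k odd]. Integrating term-by-term (or equivalently evaluating the antiderivative F(x) = x^3 at the endpoints):
  F(1) − F(−1) = 1 − (-1) = 2.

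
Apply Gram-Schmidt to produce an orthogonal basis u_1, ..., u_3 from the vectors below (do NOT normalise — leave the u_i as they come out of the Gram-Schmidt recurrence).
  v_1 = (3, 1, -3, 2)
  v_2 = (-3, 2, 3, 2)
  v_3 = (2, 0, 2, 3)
Orthogonal basis:
  u_1 = (3, 1, -3, 2)
  u_2 = (-33/23, 58/23, 33/23, 70/23)
  u_3 = (427/227, -324/227, 481/227, 243/227)

Apply the Gram-Schmidt recurrence
  u_1 = v_1
  u_i = v_i − Σ_{j<i} ((v_i · u_j) / (u_j · u_j)) · u_j.

Step by step this gives:
  u_1 = (3, 1, -3, 2)
  u_2 = (-33/23, 58/23, 33/23, 70/23)
  u_3 = (427/227, -324/227, 481/227, 243/227)

Orthogonality check:
  u_2 · u_1 = 0 (should be 0)
  u_3 · u_1 = 0 (should be 0)
  u_3 · u_2 = 0 (should be 0)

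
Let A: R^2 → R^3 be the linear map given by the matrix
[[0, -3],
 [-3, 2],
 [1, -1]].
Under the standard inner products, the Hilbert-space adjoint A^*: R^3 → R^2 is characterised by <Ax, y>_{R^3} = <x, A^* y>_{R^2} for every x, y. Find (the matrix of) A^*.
A^* = A^T =
[[0, -3, 1],
 [-3, 2, -1]]

For real matrices with standard dot products, the defining identity <Ax, y> = <x, A^* y> gives (Ax)^T y = x^T (A^*) y, i.e. x^T A^T y = x^T (A^*) y. Since this holds for all x, y, we must have A^* = A^T. Therefore
A^* =
[[0, -3, 1],
 [-3, 2, -1]].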